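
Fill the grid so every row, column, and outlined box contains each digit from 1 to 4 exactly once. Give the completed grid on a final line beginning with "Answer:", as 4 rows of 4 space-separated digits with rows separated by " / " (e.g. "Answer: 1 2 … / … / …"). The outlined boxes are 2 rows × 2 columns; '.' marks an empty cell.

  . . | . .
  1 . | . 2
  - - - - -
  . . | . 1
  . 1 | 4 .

Step 1. [r2c3∈{3}] r2c3's peers cover all but 3. So r2c3=3.
Step 2. [r4c1∈{2,3}] r4c1 is the only open cell in row 4 admitting 2 ⇒ r4c1=2.
Step 3. [r2c2∈{4}] r2c2 is down to just 4. So r2c2=4.
Step 4. [r1c1∈{3}] r1c1 has the single candidate 3 ⇒ r1c1=3.
Step 5. [r3c2∈{3}] r3c2 has the single candidate 3, so r3c2=3.
Step 6. [r1c4∈{4}] nothing but 4 survives at r1c4 ⇒ r1c4=4.
Step 7. [r1c3∈{1}] nothing but 1 survives at r1c3, so r1c3=1.
Step 8. [r1c2∈{2}] r1c2 has the single candidate 2 ⇒ r1c2=2.
Step 9. [r4c4∈{3}] r4c4's peers cover all but 3 ⇒ r4c4=3.
Step 10. [r3c3∈{2}] r3c3 is down to just 2, so r3c3=2.
Step 11. [r3c1∈{4}] r3c1 is down to just 4. So r3c1=4.

Answer: 3 2 1 4 / 1 4 3 2 / 4 3 2 1 / 2 1 4 3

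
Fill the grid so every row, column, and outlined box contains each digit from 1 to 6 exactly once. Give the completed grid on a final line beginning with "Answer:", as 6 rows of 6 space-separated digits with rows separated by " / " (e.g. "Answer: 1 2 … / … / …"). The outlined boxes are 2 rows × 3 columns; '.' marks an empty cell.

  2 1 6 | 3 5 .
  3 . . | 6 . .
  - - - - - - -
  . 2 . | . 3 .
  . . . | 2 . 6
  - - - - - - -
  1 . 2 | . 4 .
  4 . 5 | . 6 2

Step 1. [r3c4∈{1,4,5}] 4 has one home in col 4: r3c4, so r3c4=4.
Step 2. [r3c6∈{1,5}] box 4 places 5 nowhere but r3c6 ⇒ r3c6=5.
Step 3. [r4c3∈{1,3,4}] 3 has one home in col 3: r4c3 ⇒ r4c3=3.
Step 4. [r2c6∈{1,4}] in col 6, 1 fits only at r2c6 ⇒ r2c6=1.
Step 5. [r2c2∈{4,5}] r2c2 is the only open cell in row 2 admitting 5 ⇒ r2c2=5.
Step 6. [r6c2∈{3}] r6c2 has the single candidate 3. So r6c2=3.
Step 7. [r6c4∈{1}] only 1 remains possible at r6c4, so r6c4=1.
Step 8. [r1c6∈{4}] r1c6's peers cover all but 4. So r1c6=4.
Step 9. [r4c5∈{1}] only 1 remains possible at r4c5, so r4c5=1.
Step 10. [r4c2∈{4}] only 4 remains possible at r4c2 ⇒ r4c2=4.
Step 11. [r4c1∈{5}] r4c1 is down to just 5, so r4c1=5.
Step 12. [r3c3∈{1}] only 1 remains possible at r3c3. So r3c3=1.
Step 13. [r5c6∈{3}] r5c6's peers cover all but 3. So r5c6=3.
Step 14. [r5c4∈{5}] r5c4 has the single candidate 5. So r5c4=5.
Step 15. [r3c1∈{6}] r3c1's peers cover all but 6 ⇒ r3c1=6.
Step 16. [r2c5∈{2}] r2c5 has the single candidate 2. So r2c5=2.
Step 17. [r5c2∈{6}] nothing but 6 survives at r5c2 ⇒ r5c2=6.
Step 18. [r2c3∈{4}] r2c3's peers cover all but 4. So r2c3=4.

Answer: 2 1 6 3 5 4 / 3 5 4 6 2 1 / 6 2 1 4 3 5 / 5 4 3 2 1 6 / 1 6 2 5 4 3 / 4 3 5 1 6 2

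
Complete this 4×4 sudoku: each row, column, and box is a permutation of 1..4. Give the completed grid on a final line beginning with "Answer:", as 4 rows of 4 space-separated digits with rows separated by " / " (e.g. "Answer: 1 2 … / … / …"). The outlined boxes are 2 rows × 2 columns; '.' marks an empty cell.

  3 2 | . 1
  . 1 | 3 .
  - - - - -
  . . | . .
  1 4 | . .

Step 1. [r4c3∈{2}] r4c3's peers cover all but 2. So r4c3=2.
Step 2. [r1c3∈{4}] only 4 remains possible at r1c3. So r1c3=4.
Step 3. [r4c4∈{3}] r4c4 is down to just 3. So r4c4=3.
Step 4. [r3c4∈{4}] r3c4's peers cover all but 4. So r3c4=4.
Step 5. [r2c4∈{2}] nothing but 2 survives at r2c4. So r2c4=2.
Step 6. [r3c2∈{3}] r3c2 has the single candidate 3 ⇒ r3c2=3.
Step 7. [r3c1∈{2}] r3c1 is down to just 2 ⇒ r3c1=2.
Step 8. [r2c1∈{4}] r2c1 is down to just 4. So r2c1=4.
Step 9. [r3c3∈{1}] nothing but 1 survives at r3c3, so r3c3=1.

Answer: 3 2 4 1 / 4 1 3 2 / 2 3 1 4 / 1 4 2 3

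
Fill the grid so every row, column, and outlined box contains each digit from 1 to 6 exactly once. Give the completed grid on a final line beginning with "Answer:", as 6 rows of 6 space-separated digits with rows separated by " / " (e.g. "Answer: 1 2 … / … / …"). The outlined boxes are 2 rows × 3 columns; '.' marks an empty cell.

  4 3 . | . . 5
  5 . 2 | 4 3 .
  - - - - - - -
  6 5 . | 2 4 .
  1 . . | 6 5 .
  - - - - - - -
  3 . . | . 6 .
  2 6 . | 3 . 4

Step 1. [r1c4∈{1}] r1c4 has the single candidate 1. So r1c4=1.
Step 2. [r6c3∈{1,5}] in row 6, 5 fits only at r6c3 ⇒ r6c3=5.
Step 3. [r5c3∈{1,4}] col 3 places 1 nowhere but r5c3. So r5c3=1.
Step 4. [r4c3∈{3,4}] 4 has one home in col 3: r4c3 ⇒ r4c3=4.
Step 5. [r3c6∈{1,3}] row 3 places 1 nowhere but r3c6. So r3c6=1.
Step 6. [r4c6∈{3}] r4c6 is down to just 3, so r4c6=3.
Step 7. [r1c3∈{6}] nothing but 6 survives at r1c3 ⇒ r1c3=6.
Step 8. [r5c6∈{2}] only 2 remains possible at r5c6. So r5c6=2.
Step 9. [r5c4∈{5}] r5c4 is down to just 5 ⇒ r5c4=5.
Step 10. [r4c2∈{2}] only 2 remains possible at r4c2. So r4c2=2.
Step 11. [r2c6∈{6}] nothing but 6 survives at r2c6, so r2c6=6.
Step 12. [r1c5∈{2}] r1c5's peers cover all but 2 ⇒ r1c5=2.
Step 13. [r2c2∈{1}] r2c2 has the single candidate 1. So r2c2=1.
Step 14. [r6c5∈{1}] r6c5 has the single candidate 1. So r6c5=1.
Step 15. [r3c3∈{3}] nothing but 3 survives at r3c3 ⇒ r3c3=3.
Step 16. [r5c2∈{4}] r5c2's peers cover all but 4 ⇒ r5c2=4.

Answer: 4 3 6 1 2 5 / 5 1 2 4 3 6 / 6 5 3 2 4 1 / 1 2 4 6 5 3 / 3 4 1 5 6 2 / 2 6 5 3 1 4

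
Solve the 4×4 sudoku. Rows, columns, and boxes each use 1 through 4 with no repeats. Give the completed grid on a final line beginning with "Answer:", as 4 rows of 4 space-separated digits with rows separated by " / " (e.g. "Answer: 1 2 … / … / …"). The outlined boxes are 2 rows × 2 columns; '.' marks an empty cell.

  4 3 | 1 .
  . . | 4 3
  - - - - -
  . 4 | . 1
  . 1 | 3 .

Step 1. [r4c1∈{2}] r4c1's peers cover all but 2. So r4c1=2.
Step 2. [r2c2∈{2}] nothing but 2 survives at r2c2 ⇒ r2c2=2.
Step 3. [r3c1∈{3}] only 3 remains possible at r3c1 ⇒ r3c1=3.
Step 4. [r4c4∈{4}] r4c4 has the single candidate 4 ⇒ r4c4=4.
Step 5. [r3c3∈{2}] r3c3 has the single candidate 2 ⇒ r3c3=2.
Step 6. [r1c4∈{2}] nothing but 2 survives at r1c4 ⇒ r1c4=2.
Step 7. [r2c1∈{1}] r2c1's peers cover all but 1, so r2c1=1.

Answer: 4 3 1 2 / 1 2 4 3 / 3 4 2 1 / 2 1 3 4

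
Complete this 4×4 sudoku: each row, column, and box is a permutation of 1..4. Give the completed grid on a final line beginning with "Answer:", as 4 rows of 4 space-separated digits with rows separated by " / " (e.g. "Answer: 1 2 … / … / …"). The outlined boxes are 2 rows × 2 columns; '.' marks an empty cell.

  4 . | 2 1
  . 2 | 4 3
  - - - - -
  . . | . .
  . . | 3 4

Step 1. [r3c1∈{1,2,3}] in col 1, 3 fits only at r3c1, so r3c1=3.
Step 2. [r4c2∈{1}] only 1 remains possible at r4c2, so r4c2=1.
Step 3. [r2c1∈{1}] r2c1 has the single candidate 1 ⇒ r2c1=1.
Step 4. [r3c4∈{2}] only 2 remains possible at r3c4 ⇒ r3c4=2.
Step 5. [r3c2∈{4}] nothing but 4 survives at r3c2 ⇒ r3c2=4.
Step 6. [r4c1∈{2}] nothing but 2 survives at r4c1, so r4c1=2.
Step 7. [r3c3∈{1}] nothing but 1 survives at r3c3, so r3c3=1.
Step 8. [r1c2∈{3}] r1c2 is down to just 3 ⇒ r1c2=3.

Answer: 4 3 2 1 / 1 2 4 3 / 3 4 1 2 / 2 1 3 4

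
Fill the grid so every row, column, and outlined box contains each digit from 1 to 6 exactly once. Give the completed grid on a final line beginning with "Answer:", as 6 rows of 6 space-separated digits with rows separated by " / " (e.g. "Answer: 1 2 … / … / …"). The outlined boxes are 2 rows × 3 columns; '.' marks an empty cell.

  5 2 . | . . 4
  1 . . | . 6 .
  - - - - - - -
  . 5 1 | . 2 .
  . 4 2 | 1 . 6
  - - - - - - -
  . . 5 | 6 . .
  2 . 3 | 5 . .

Step 1. [r3c6∈{3}] r3c6 is down to just 3. So r3c6=3.
Step 2. [r6c6∈{1}] nothing but 1 survives at r6c6. So r6c6=1.
Step 3. [r5c5∈{3,4}] r5c5 is the only open cell in row 5 admitting 3 ⇒ r5c5=3.
Step 4. [r2c4∈{2,3}] 2 has one home in col 4: r2c4, so r2c4=2.
Step 5. [r6c5∈{4}] r6c5's peers cover all but 4, so r6c5=4.
Step 6. [r2c6∈{5}] r2c6 has the single candidate 5 ⇒ r2c6=5.
Step 7. [r2c2∈{3}] r2c2 has the single candidate 3. So r2c2=3.
Step 8. [r3c4∈{4}] r3c4's peers cover all but 4, so r3c4=4.
Step 9. [r4c1∈{3}] nothing but 3 survives at r4c1, so r4c1=3.
Step 10. [r6c2∈{6}] r6c2's peers cover all but 6, so r6c2=6.
Step 11. [r1c4∈{3}] nothing but 3 survives at r1c4 ⇒ r1c4=3.
Step 12. [r1c3∈{6}] only 6 remains possible at r1c3, so r1c3=6.
Step 13. [r1c5∈{1}] only 1 remains possible at r1c5 ⇒ r1c5=1.
Step 14. [r5c2∈{1}] nothing but 1 survives at r5c2, so r5c2=1.
Step 15. [r5c6∈{2}] r5c6 has the single candidate 2 ⇒ r5c6=2.
Step 16. [r5c1∈{4}] r5c1 is down to just 4, so r5c1=4.
Step 17. [r4c5∈{5}] only 5 remains possible at r4c5. So r4c5=5.
Step 18. [r2c3∈{4}] r2c3 is down to just 4 ⇒ r2c3=4.
Step 19. [r3c1∈{6}] r3c1's peers cover all but 6 ⇒ r3c1=6.

Answer: 5 2 6 3 1 4 / 1 3 4 2 6 5 / 6 5 1 4 2 3 / 3 4 2 1 5 6 / 4 1 5 6 3 2 / 2 6 3 5 4 1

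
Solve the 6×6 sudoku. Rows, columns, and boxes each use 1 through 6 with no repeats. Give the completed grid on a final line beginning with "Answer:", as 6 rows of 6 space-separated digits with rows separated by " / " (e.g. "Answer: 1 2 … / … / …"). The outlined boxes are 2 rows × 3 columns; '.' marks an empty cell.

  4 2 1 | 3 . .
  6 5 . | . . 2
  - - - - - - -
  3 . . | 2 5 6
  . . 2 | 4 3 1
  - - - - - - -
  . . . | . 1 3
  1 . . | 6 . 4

Step 1. [r6c3∈{3,5}] in row 6, 5 fits only at r6c3. So r6c3=5.
Step 2. [r5c3∈{4,6}] r5c3 is the only open cell in col 3 admitting 6, so r5c3=6.
Step 3. [r3c3∈{4}] nothing but 4 survives at r3c3 ⇒ r3c3=4.
Step 4. [r4c1∈{5}] r4c1's peers cover all but 5 ⇒ r4c1=5.
Step 5. [r1c6∈{5}] nothing but 5 survives at r1c6, so r1c6=5.
Step 6. [r5c4∈{5}] r5c4 has the single candidate 5, so r5c4=5.
Step 7. [r6c2∈{3}] r6c2 is down to just 3 ⇒ r6c2=3.
Step 8. [r5c1∈{2}] r5c1 has the single candidate 2, so r5c1=2.
Step 9. [r3c2∈{1}] r3c2 is down to just 1, so r3c2=1.
Step 10. [r1c5∈{6}] nothing but 6 survives at r1c5 ⇒ r1c5=6.
Step 11. [r2c5∈{4}] nothing but 4 survives at r2c5 ⇒ r2c5=4.
Step 12. [r5c2∈{4}] r5c2 is down to just 4, so r5c2=4.
Step 13. [r2c3∈{3}] r2c3's peers cover all but 3. So r2c3=3.
Step 14. [r6c5∈{2}] r6c5's peers cover all but 2. So r6c5=2.
Step 15. [r2c4∈{1}] nothing but 1 survives at r2c4 ⇒ r2c4=1.
Step 16. [r4c2∈{6}] nothing but 6 survives at r4c2, so r4c2=6.

Answer: 4 2 1 3 6 5 / 6 5 3 1 4 2 / 3 1 4 2 5 6 / 5 6 2 4 3 1 / 2 4 6 5 1 3 / 1 3 5 6 2 4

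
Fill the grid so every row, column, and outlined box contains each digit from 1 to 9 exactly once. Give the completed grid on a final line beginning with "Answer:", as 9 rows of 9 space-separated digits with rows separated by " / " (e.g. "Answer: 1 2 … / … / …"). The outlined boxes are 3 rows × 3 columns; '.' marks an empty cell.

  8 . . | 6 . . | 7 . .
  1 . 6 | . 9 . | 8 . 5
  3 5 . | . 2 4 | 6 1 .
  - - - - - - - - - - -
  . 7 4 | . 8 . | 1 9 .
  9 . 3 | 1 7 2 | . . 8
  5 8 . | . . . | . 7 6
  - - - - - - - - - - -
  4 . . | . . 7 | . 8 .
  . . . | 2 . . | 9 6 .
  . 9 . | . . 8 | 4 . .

Step 1. [r2c6∈{3}] r2c6 is down to just 3 ⇒ r2c6=3.
Step 2. [r1c9∈{2,3,4,9}] across col 9, 4 lands solely at r1c9. So r1c9=4.
Step 3. [r1c2∈{2}] nothing but 2 survives at r1c2, so r1c2=2.
Step 4. [r8c5∈{1,3,4,5}] in row 8, 4 fits only at r8c5. So r8c5=4.
Step 5. [r6c5∈{3}] r6c5 has the single candidate 3 ⇒ r6c5=3.
Step 6. [r7c7∈{2,3,5}] in col 7, 3 fits only at r7c7 ⇒ r7c7=3.
Step 7. [r9c8∈{2,5}] 5 has one home in box 9: r9c8, so r9c8=5.
Step 8. [r6c3∈{1,2}] r6c3 is the only open cell in row 6 admitting 1. So r6c3=1.
Step 9. [r8c1∈{7}] r8c1 is down to just 7. So r8c1=7.
Step 10. [r8c9∈{1}] r8c9 is down to just 1 ⇒ r8c9=1.
Step 11. [r8c6∈{5}] nothing but 5 survives at r8c6 ⇒ r8c6=5.
Step 12. [r4c1∈{2,6}] box 4 places 2 nowhere but r4c1, so r4c1=2.
Step 13. [r9c5∈{1,6}] in row 9, 1 fits only at r9c5, so r9c5=1.
Step 14. [r3c3∈{7,9}] r3c3 is the only open cell in col 3 admitting 7 ⇒ r3c3=7.
Step 15. [r9c3∈{2}] r9c3 has the single candidate 2. So r9c3=2.
Step 16. [r7c4∈{9}] nothing but 9 survives at r7c4 ⇒ r7c4=9.
Step 17. [r9c1∈{6}] nothing but 6 survives at r9c1. So r9c1=6.
Step 18. [r7c3∈{5}] r7c3's peers cover all but 5 ⇒ r7c3=5.
Step 19. [r9c4∈{3}] only 3 remains possible at r9c4, so r9c4=3.
Step 20. [r2c4∈{7}] r2c4 is down to just 7, so r2c4=7.
Step 21. [r6c6∈{9}] only 9 remains possible at r6c6 ⇒ r6c6=9.
Step 22. [r9c9∈{7}] r9c9's peers cover all but 7, so r9c9=7.
Step 23. [r4c6∈{6}] nothing but 6 survives at r4c6, so r4c6=6.
Step 24. [r3c4∈{8}] r3c4 has the single candidate 8, so r3c4=8.
Step 25. [r6c4∈{4}] only 4 remains possible at r6c4, so r6c4=4.
Step 26. [r1c6∈{1}] r1c6 has the single candidate 1, so r1c6=1.
Step 27. [r5c7∈{5}] r5c7 has the single candidate 5. So r5c7=5.
Step 28. [r4c9∈{3}] r4c9 is down to just 3. So r4c9=3.
Step 29. [r7c5∈{6}] nothing but 6 survives at r7c5, so r7c5=6.
Step 30. [r1c5∈{5}] r1c5 is down to just 5. So r1c5=5.
Step 31. [r7c2∈{1}] r7c2 has the single candidate 1, so r7c2=1.
Step 32. [r2c8∈{2}] r2c8's peers cover all but 2, so r2c8=2.
Step 33. [r8c3∈{8}] r8c3 is down to just 8 ⇒ r8c3=8.
Step 34. [r1c3∈{9}] r1c3's peers cover all but 9, so r1c3=9.
Step 35. [r4c4∈{5}] r4c4 is down to just 5, so r4c4=5.
Step 36. [r3c9∈{9}] r3c9's peers cover all but 9, so r3c9=9.
Step 37. [r5c8∈{4}] nothing but 4 survives at r5c8 ⇒ r5c8=4.
Step 38. [r6c7∈{2}] nothing but 2 survives at r6c7 ⇒ r6c7=2.
Step 39. [r7c9∈{2}] only 2 remains possible at r7c9. So r7c9=2.
Step 40. [r1c8∈{3}] r1c8 is down to just 3. So r1c8=3.
Step 41. [r2c2∈{4}] r2c2's peers cover all but 4, so r2c2=4.
Step 42. [r5c2∈{6}] r5c2 is down to just 6. So r5c2=6.
Step 43. [r8c2∈{3}] only 3 remains possible at r8c2. So r8c2=3.

Answer: 8 2 9 6 5 1 7 3 4 / 1 4 6 7 9 3 8 2 5 / 3 5 7 8 2 4 6 1 9 / 2 7 4 5 8 6 1 9 3 / 9 6 3 1 7 2 5 4 8 / 5 8 1 4 3 9 2 7 6 / 4 1 5 9 6 7 3 8 2 / 7 3 8 2 4 5 9 6 1 / 6 9 2 3 1 8 4 5 7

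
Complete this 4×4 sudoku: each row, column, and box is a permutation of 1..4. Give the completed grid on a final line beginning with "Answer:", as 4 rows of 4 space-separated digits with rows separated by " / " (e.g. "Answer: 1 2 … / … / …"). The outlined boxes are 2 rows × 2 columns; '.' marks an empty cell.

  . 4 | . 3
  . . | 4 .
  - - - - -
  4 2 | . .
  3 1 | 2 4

Step 1. [r1c3∈{1}] r1c3 is down to just 1. So r1c3=1.
Step 2. [r1c1∈{2}] only 2 remains possible at r1c1, so r1c1=2.
Step 3. [r3c4∈{1}] only 1 remains possible at r3c4, so r3c4=1.
Step 4. [r3c3∈{3}] only 3 remains possible at r3c3 ⇒ r3c3=3.
Step 5. [r2c4∈{2}] r2c4 has the single candidate 2, so r2c4=2.
Step 6. [r2c2∈{3}] r2c2 has the single candidate 3, so r2c2=3.
Step 7. [r2c1∈{1}] r2c1 has the single candidate 1, so r2c1=1.

Answer: 2 4 1 3 / 1 3 4 2 / 4 2 3 1 / 3 1 2 4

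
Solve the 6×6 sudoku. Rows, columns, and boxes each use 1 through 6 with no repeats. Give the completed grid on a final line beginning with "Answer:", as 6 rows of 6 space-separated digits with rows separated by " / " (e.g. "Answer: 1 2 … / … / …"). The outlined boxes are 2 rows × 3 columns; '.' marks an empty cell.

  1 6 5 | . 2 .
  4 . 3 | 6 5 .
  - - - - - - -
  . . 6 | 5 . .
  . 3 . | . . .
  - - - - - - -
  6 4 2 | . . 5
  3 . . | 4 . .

Step 1. [r6c6∈{1,2,6}] across row 6, 2 lands solely at r6c6 ⇒ r6c6=2.
Step 2. [r6c3∈{1}] r6c3 has the single candidate 1. So r6c3=1.
Step 3. [r3c2∈{1,2}] r3c2 is the only open cell in col 2 admitting 1, so r3c2=1.
Step 4. [r4c6∈{1,4,6}] in col 6, 6 fits only at r4c6, so r4c6=6.
Step 5. [r1c4∈{3}] nothing but 3 survives at r1c4 ⇒ r1c4=3.
Step 6. [r5c5∈{1,3}] in row 5, 3 fits only at r5c5, so r5c5=3.
Step 7. [r3c5∈{4}] r3c5 is down to just 4, so r3c5=4.
Step 8. [r4c4∈{1,2}] across col 4, 2 lands solely at r4c4. So r4c4=2.
Step 9. [r4c1∈{5}] r4c1's peers cover all but 5, so r4c1=5.
Step 10. [r5c4∈{1}] only 1 remains possible at r5c4 ⇒ r5c4=1.
Step 11. [r6c2∈{5}] r6c2's peers cover all but 5. So r6c2=5.
Step 12. [r6c5∈{6}] nothing but 6 survives at r6c5 ⇒ r6c5=6.
Step 13. [r2c2∈{2}] nothing but 2 survives at r2c2, so r2c2=2.
Step 14. [r3c1∈{2}] only 2 remains possible at r3c1. So r3c1=2.
Step 15. [r4c3∈{4}] only 4 remains possible at r4c3. So r4c3=4.
Step 16. [r4c5∈{1}] r4c5 has the single candidate 1, so r4c5=1.
Step 17. [r3c6∈{3}] nothing but 3 survives at r3c6 ⇒ r3c6=3.
Step 18. [r2c6∈{1}] r2c6 is down to just 1 ⇒ r2c6=1.
Step 19. [r1c6∈{4}] r1c6 is down to just 4 ⇒ r1c6=4.

Answer: 1 6 5 3 2 4 / 4 2 3 6 5 1 / 2 1 6 5 4 3 / 5 3 4 2 1 6 / 6 4 2 1 3 5 / 3 5 1 4 6 2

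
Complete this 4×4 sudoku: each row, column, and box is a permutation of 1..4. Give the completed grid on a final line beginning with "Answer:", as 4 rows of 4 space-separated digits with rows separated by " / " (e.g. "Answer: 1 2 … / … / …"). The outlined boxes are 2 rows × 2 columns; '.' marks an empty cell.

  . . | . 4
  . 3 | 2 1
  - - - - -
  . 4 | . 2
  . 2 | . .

Step 1. [r4c4∈{3}] only 3 remains possible at r4c4, so r4c4=3.
Step 2. [r4c1∈{1}] r4c1's peers cover all but 1, so r4c1=1.
Step 3. [r4c3∈{4}] nothing but 4 survives at r4c3, so r4c3=4.
Step 4. [r2c1∈{4}] nothing but 4 survives at r2c1 ⇒ r2c1=4.
Step 5. [r3c1∈{3}] only 3 remains possible at r3c1 ⇒ r3c1=3.
Step 6. [r3c3∈{1}] r3c3 is down to just 1 ⇒ r3c3=1.
Step 7. [r1c3∈{3}] r1c3 is down to just 3. So r1c3=3.
Step 8. [r1c2∈{1}] nothing but 1 survives at r1c2, so r1c2=1.
Step 9. [r1c1∈{2}] only 2 remains possible at r1c1, so r1c1=2.

Answer: 2 1 3 4 / 4 3 2 1 / 3 4 1 2 / 1 2 4 3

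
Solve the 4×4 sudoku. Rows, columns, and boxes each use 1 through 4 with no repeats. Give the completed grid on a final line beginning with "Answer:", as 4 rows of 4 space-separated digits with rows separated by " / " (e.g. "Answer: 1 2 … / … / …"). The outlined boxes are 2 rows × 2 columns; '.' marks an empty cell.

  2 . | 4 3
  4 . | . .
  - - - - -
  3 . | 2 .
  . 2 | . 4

Step 1. [r2c3∈{1}] nothing but 1 survives at r2c3, so r2c3=1.
Step 2. [r4c1∈{1}] r4c1 has the single candidate 1. So r4c1=1.
Step 3. [r3c2∈{4}] r3c2 is down to just 4. So r3c2=4.
Step 4. [r3c4∈{1}] r3c4 is down to just 1 ⇒ r3c4=1.
Step 5. [r2c2∈{3}] r2c2 is down to just 3, so r2c2=3.
Step 6. [r1c2∈{1}] r1c2 is down to just 1. So r1c2=1.
Step 7. [r4c3∈{3}] r4c3's peers cover all but 3 ⇒ r4c3=3.
Step 8. [r2c4∈{2}] nothing but 2 survives at r2c4 ⇒ r2c4=2.

Answer: 2 1 4 3 / 4 3 1 2 / 3 4 2 1 / 1 2 3 4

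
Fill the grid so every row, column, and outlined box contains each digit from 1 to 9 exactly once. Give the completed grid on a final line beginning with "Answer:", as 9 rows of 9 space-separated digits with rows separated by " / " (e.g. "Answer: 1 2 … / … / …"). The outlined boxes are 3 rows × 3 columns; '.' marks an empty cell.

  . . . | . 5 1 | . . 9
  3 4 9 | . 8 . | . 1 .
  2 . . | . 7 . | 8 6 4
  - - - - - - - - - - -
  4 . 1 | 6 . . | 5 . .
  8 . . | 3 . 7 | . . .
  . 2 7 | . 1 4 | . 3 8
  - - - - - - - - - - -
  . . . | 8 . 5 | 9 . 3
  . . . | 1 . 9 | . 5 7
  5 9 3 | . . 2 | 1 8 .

Step 1. [r8c1∈{6}] only 6 remains possible at r8c1 ⇒ r8c1=6.
Step 2. [r4c9∈{2}] nothing but 2 survives at r4c9, so r4c9=2.
Step 3. [r1c1∈{7}] only 7 remains possible at r1c1 ⇒ r1c1=7.
Step 4. [r1c8∈{2}] nothing but 2 survives at r1c8, so r1c8=2.
Step 5. [r7c8∈{4}] only 4 remains possible at r7c8. So r7c8=4.
Step 6. [r4c5∈{9}] r4c5 has the single candidate 9, so r4c5=9.
Step 7. [r8c3∈{2,4,8}] r8c3 is the only open cell in col 3 admitting 4 ⇒ r8c3=4.
Step 8. [r3c2∈{1,5}] in row 3, 1 fits only at r3c2 ⇒ r3c2=1.
Step 9. [r5c2∈{5,6}] col 2 places 5 nowhere but r5c2, so r5c2=5.
Step 10. [r5c3∈{6}] r5c3's peers cover all but 6, so r5c3=6.
Step 11. [r9c5∈{4,6}] across col 5, 4 lands solely at r9c5 ⇒ r9c5=4.
Step 12. [r1c2∈{6,8}] r1c2 is the only open cell in row 1 admitting 6 ⇒ r1c2=6.
Step 13. [r5c7∈{4}] r5c7's peers cover all but 4 ⇒ r5c7=4.
Step 14. [r2c4∈{2}] r2c4's peers cover all but 2 ⇒ r2c4=2.
Step 15. [r4c8∈{7}] only 7 remains possible at r4c8. So r4c8=7.
Step 16. [r3c4∈{9}] r3c4 is down to just 9. So r3c4=9.
Step 17. [r2c6∈{6}] r2c6 is down to just 6 ⇒ r2c6=6.
Step 18. [r6c1∈{9}] only 9 remains possible at r6c1. So r6c1=9.
Step 19. [r1c3∈{8}] r1c3 has the single candidate 8. So r1c3=8.
Step 20. [r5c8∈{9}] r5c8 has the single candidate 9 ⇒ r5c8=9.
Step 21. [r9c9∈{6}] nothing but 6 survives at r9c9. So r9c9=6.
Step 22. [r7c5∈{6}] r7c5 has the single candidate 6, so r7c5=6.
Step 23. [r6c4∈{5}] only 5 remains possible at r6c4, so r6c4=5.
Step 24. [r3c6∈{3}] r3c6 has the single candidate 3. So r3c6=3.
Step 25. [r4c6∈{8}] r4c6's peers cover all but 8 ⇒ r4c6=8.
Step 26. [r4c2∈{3}] only 3 remains possible at r4c2, so r4c2=3.
Step 27. [r2c9∈{5}] r2c9 is down to just 5, so r2c9=5.
Step 28. [r5c5∈{2}] nothing but 2 survives at r5c5. So r5c5=2.
Step 29. [r7c2∈{7}] nothing but 7 survives at r7c2. So r7c2=7.
Step 30. [r7c1∈{1}] r7c1's peers cover all but 1 ⇒ r7c1=1.
Step 31. [r8c2∈{8}] r8c2 is down to just 8 ⇒ r8c2=8.
Step 32. [r5c9∈{1}] r5c9 is down to just 1. So r5c9=1.
Step 33. [r1c4∈{4}] nothing but 4 survives at r1c4. So r1c4=4.
Step 34. [r8c5∈{3}] r8c5 is down to just 3. So r8c5=3.
Step 35. [r7c3∈{2}] r7c3's peers cover all but 2. So r7c3=2.
Step 36. [r8c7∈{2}] r8c7 is down to just 2. So r8c7=2.
Step 37. [r2c7∈{7}] nothing but 7 survives at r2c7, so r2c7=7.
Step 38. [r9c4∈{7}] r9c4's peers cover all but 7, so r9c4=7.
Step 39. [r1c7∈{3}] r1c7 is down to just 3, so r1c7=3.
Step 40. [r6c7∈{6}] r6c7's peers cover all but 6. So r6c7=6.
Step 41. [r3c3∈{5}] nothing but 5 survives at r3c3. So r3c3=5.

Answer: 7 6 8 4 5 1 3 2 9 / 3 4 9 2 8 6 7 1 5 / 2 1 5 9 7 3 8 6 4 / 4 3 1 6 9 8 5 7 2 / 8 5 6 3 2 7 4 9 1 / 9 2 7 5 1 4 6 3 8 / 1 7 2 8 6 5 9 4 3 / 6 8 4 1 3 9 2 5 7 / 5 9 3 7 4 2 1 8 6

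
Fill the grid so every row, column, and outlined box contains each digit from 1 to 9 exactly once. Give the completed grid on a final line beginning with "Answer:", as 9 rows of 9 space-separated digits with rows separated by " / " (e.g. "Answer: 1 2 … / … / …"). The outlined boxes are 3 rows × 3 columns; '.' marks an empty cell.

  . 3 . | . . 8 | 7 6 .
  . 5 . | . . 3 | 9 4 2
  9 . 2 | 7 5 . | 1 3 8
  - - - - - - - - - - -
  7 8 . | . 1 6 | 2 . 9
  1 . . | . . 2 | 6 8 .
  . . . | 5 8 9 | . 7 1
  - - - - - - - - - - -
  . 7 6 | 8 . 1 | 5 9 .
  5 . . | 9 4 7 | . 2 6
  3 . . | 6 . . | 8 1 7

Step 1. [r1c1∈{4}] r1c1 is down to just 4 ⇒ r1c1=4.
Step 2. [r6c7∈{3,4}] across col 7, 4 lands solely at r6c7. So r6c7=4.
Step 3. [r5c9∈{3,5}] across box 6, 3 lands solely at r5c9. So r5c9=3.
Step 4. [r9c5∈{2}] nothing but 2 survives at r9c5. So r9c5=2.
Step 5. [r5c3∈{4,5,9}] row 5 places 5 nowhere but r5c3, so r5c3=5.
Step 6. [r1c3∈{1}] r1c3's peers cover all but 1, so r1c3=1.
Step 7. [r6c2∈{2,6}] 2 has one home in col 2: r6c2 ⇒ r6c2=2.
Step 8. [r5c2∈{4,9}] in row 5, 9 fits only at r5c2 ⇒ r5c2=9.
Step 9. [r4c3∈{3,4}] in box 4, 4 fits only at r4c3 ⇒ r4c3=4.
Step 10. [r2c1∈{6,8}] r2c1 is the only open cell in col 1 admitting 8. So r2c1=8.
Step 11. [r9c3∈{9}] r9c3 is down to just 9, so r9c3=9.
Step 12. [r8c7∈{3}] only 3 remains possible at r8c7, so r8c7=3.
Step 13. [r7c5∈{3}] r7c5's peers cover all but 3, so r7c5=3.
Step 14. [r3c2∈{6}] r3c2's peers cover all but 6. So r3c2=6.
Step 15. [r5c5∈{7}] r5c5 is down to just 7. So r5c5=7.
Step 16. [r7c1∈{2}] nothing but 2 survives at r7c1, so r7c1=2.
Step 17. [r3c6∈{4}] r3c6 is down to just 4. So r3c6=4.
Step 18. [r1c5∈{9}] nothing but 9 survives at r1c5, so r1c5=9.
Step 19. [r8c2∈{1}] r8c2 is down to just 1, so r8c2=1.
Step 20. [r8c3∈{8}] r8c3's peers cover all but 8, so r8c3=8.
Step 21. [r2c5∈{6}] nothing but 6 survives at r2c5 ⇒ r2c5=6.
Step 22. [r1c4∈{2}] only 2 remains possible at r1c4, so r1c4=2.
Step 23. [r9c2∈{4}] r9c2's peers cover all but 4. So r9c2=4.
Step 24. [r4c4∈{3}] only 3 remains possible at r4c4, so r4c4=3.
Step 25. [r6c3∈{3}] r6c3 has the single candidate 3, so r6c3=3.
Step 26. [r6c1∈{6}] r6c1's peers cover all but 6, so r6c1=6.
Step 27. [r2c4∈{1}] nothing but 1 survives at r2c4 ⇒ r2c4=1.
Step 28. [r2c3∈{7}] r2c3 has the single candidate 7 ⇒ r2c3=7.
Step 29. [r7c9∈{4}] r7c9's peers cover all but 4. So r7c9=4.
Step 30. [r1c9∈{5}] nothing but 5 survives at r1c9 ⇒ r1c9=5.
Step 31. [r9c6∈{5}] r9c6 is down to just 5 ⇒ r9c6=5.
Step 32. [r5c4∈{4}] r5c4 has the single candidate 4, so r5c4=4.
Step 33. [r4c8∈{5}] r4c8 has the single candidate 5, so r4c8=5.

Answer: 4 3 1 2 9 8 7 6 5 / 8 5 7 1 6 3 9 4 2 / 9 6 2 7 5 4 1 3 8 / 7 8 4 3 1 6 2 5 9 / 1 9 5 4 7 2 6 8 3 / 6 2 3 5 8 9 4 7 1 / 2 7 6 8 3 1 5 9 4 / 5 1 8 9 4 7 3 2 6 / 3 4 9 6 2 5 8 1 7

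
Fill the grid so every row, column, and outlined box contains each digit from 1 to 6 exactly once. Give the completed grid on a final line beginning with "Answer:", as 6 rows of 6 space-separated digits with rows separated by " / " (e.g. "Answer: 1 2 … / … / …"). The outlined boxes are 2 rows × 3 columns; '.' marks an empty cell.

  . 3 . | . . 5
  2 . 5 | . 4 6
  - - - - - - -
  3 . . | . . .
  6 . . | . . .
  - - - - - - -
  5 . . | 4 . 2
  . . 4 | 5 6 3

Step 1. [r2c2∈{1}] r2c2 is down to just 1. So r2c2=1.
Step 2. [r4c5∈{1,2,3,5}] across col 5, 3 lands solely at r4c5. So r4c5=3.
Step 3. [r4c2∈{2,4,5}] row 4 places 5 nowhere but r4c2. So r4c2=5.
Step 4. [r5c5∈{1}] nothing but 1 survives at r5c5 ⇒ r5c5=1.
Step 5. [r1c4∈{1,2}] 1 has one home in row 1: r1c4. So r1c4=1.
Step 6. [r4c4∈{2}] r4c4's peers cover all but 2. So r4c4=2.
Step 7. [r3c3∈{1,2}] r3c3 is the only open cell in col 3 admitting 2. So r3c3=2.
Step 8. [r4c6∈{1,4}] row 4 places 4 nowhere but r4c6. So r4c6=4.
Step 9. [r5c3∈{3,6}] row 5 places 3 nowhere but r5c3. So r5c3=3.
Step 10. [r4c3∈{1}] r4c3's peers cover all but 1, so r4c3=1.
Step 11. [r6c2∈{2}] nothing but 2 survives at r6c2, so r6c2=2.
Step 12. [r1c1∈{4}] r1c1 has the single candidate 4, so r1c1=4.
Step 13. [r3c4∈{6}] r3c4 is down to just 6. So r3c4=6.
Step 14. [r1c5∈{2}] r1c5 is down to just 2 ⇒ r1c5=2.
Step 15. [r5c2∈{6}] r5c2 has the single candidate 6. So r5c2=6.
Step 16. [r3c6∈{1}] only 1 remains possible at r3c6 ⇒ r3c6=1.
Step 17. [r2c4∈{3}] r2c4 has the single candidate 3, so r2c4=3.
Step 18. [r6c1∈{1}] r6c1's peers cover all but 1. So r6c1=1.
Step 19. [r3c5∈{5}] r3c5 has the single candidate 5. So r3c5=5.
Step 20. [r1c3∈{6}] only 6 remains possible at r1c3 ⇒ r1c3=6.
Step 21. [r3c2∈{4}] r3c2 has the single candidate 4, so r3c2=4.

Answer: 4 3 6 1 2 5 / 2 1 5 3 4 6 / 3 4 2 6 5 1 / 6 5 1 2 3 4 / 5 6 3 4 1 2 / 1 2 4 5 6 3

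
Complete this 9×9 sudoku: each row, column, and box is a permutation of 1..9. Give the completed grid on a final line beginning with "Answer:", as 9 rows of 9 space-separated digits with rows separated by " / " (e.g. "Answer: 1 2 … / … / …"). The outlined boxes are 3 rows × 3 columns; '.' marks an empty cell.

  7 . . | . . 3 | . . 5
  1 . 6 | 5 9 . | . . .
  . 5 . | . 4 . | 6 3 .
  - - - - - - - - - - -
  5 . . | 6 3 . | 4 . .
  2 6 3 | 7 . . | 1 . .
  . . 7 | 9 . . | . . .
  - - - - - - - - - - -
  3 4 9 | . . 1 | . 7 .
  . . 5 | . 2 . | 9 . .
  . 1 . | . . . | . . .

Step 1. [r6c2∈{8}] r6c2's peers cover all but 8 ⇒ r6c2=8.
Step 2. [r7c4∈{8}] r7c4 is down to just 8, so r7c4=8.
Step 3. [r9c3∈{2,8}] in box 7, 2 fits only at r9c3 ⇒ r9c3=2.
Step 4. [r4c9∈{2,7,8,9}] across row 4, 7 lands solely at r4c9 ⇒ r4c9=7.
Step 5. [r3c6∈{2,7,8}] in row 3, 7 fits only at r3c6. So r3c6=7.
Step 6. [r5c6∈{4,5,8}] across row 5, 4 lands solely at r5c6 ⇒ r5c6=4.
Step 7. [r8c6∈{6}] r8c6's peers cover all but 6, so r8c6=6.
Step 8. [r7c5∈{5}] r7c5's peers cover all but 5. So r7c5=5.
Step 9. [r5c8∈{5,8,9}] r5c8 is the only open cell in row 5 admitting 5, so r5c8=5.
Step 10. [r7c7∈{2}] r7c7 has the single candidate 2, so r7c7=2.
Step 11. [r1c7∈{8}] nothing but 8 survives at r1c7. So r1c7=8.
Step 12. [r8c1∈{8}] nothing but 8 survives at r8c1, so r8c1=8.
Step 13. [r7c9∈{6}] only 6 remains possible at r7c9, so r7c9=6.
Step 14. [r5c9∈{8,9}] row 5 places 9 nowhere but r5c9 ⇒ r5c9=9.
Step 15. [r1c8∈{1,2,4,9}] across col 8, 9 lands solely at r1c8 ⇒ r1c8=9.
Step 16. [r4c8∈{2,8}] in box 6, 8 fits only at r4c8, so r4c8=8.
Step 17. [r9c8∈{4}] only 4 remains possible at r9c8 ⇒ r9c8=4.
Step 18. [r2c8∈{2}] nothing but 2 survives at r2c8. So r2c8=2.
Step 19. [r9c4∈{3}] r9c4's peers cover all but 3. So r9c4=3.
Step 20. [r8c9∈{1,3}] in row 8, 3 fits only at r8c9, so r8c9=3.
Step 21. [r3c4∈{1,2}] in row 3, 2 fits only at r3c4 ⇒ r3c4=2.
Step 22. [r1c5∈{1,6}] r1c5 is the only open cell in row 1 admitting 6 ⇒ r1c5=6.
Step 23. [r6c9∈{2}] r6c9's peers cover all but 2 ⇒ r6c9=2.
Step 24. [r8c4∈{4}] r8c4's peers cover all but 4, so r8c4=4.
Step 25. [r6c7∈{3}] r6c7 has the single candidate 3 ⇒ r6c7=3.
Step 26. [r3c9∈{1}] nothing but 1 survives at r3c9 ⇒ r3c9=1.
Step 27. [r9c5∈{7}] only 7 remains possible at r9c5. So r9c5=7.
Step 28. [r1c4∈{1}] r1c4 is down to just 1. So r1c4=1.
Step 29. [r6c5∈{1}] r6c5 is down to just 1. So r6c5=1.
Step 30. [r8c8∈{1}] r8c8 has the single candidate 1. So r8c8=1.
Step 31. [r3c3∈{8}] r3c3 is down to just 8. So r3c3=8.
Step 32. [r4c2∈{9}] r4c2 is down to just 9, so r4c2=9.
Step 33. [r2c6∈{8}] r2c6's peers cover all but 8, so r2c6=8.
Step 34. [r9c9∈{8}] r9c9 is down to just 8. So r9c9=8.
Step 35. [r2c9∈{4}] nothing but 4 survives at r2c9 ⇒ r2c9=4.
Step 36. [r1c3∈{4}] r1c3's peers cover all but 4, so r1c3=4.
Step 37. [r9c1∈{6}] only 6 remains possible at r9c1, so r9c1=6.
Step 38. [r1c2∈{2}] nothing but 2 survives at r1c2. So r1c2=2.
Step 39. [r2c7∈{7}] r2c7's peers cover all but 7. So r2c7=7.
Step 40. [r3c1∈{9}] r3c1 is down to just 9 ⇒ r3c1=9.
Step 41. [r6c6∈{5}] r6c6 has the single candidate 5. So r6c6=5.
Step 42. [r2c2∈{3}] r2c2 is down to just 3. So r2c2=3.
Step 43. [r6c8∈{6}] r6c8 has the single candidate 6. So r6c8=6.
Step 44. [r9c6∈{9}] r9c6 is down to just 9. So r9c6=9.
Step 45. [r8c2∈{7}] r8c2 has the single candidate 7, so r8c2=7.
Step 46. [r4c3∈{1}] r4c3 is down to just 1, so r4c3=1.
Step 47. [r5c5∈{8}] r5c5 has the single candidate 8, so r5c5=8.
Step 48. [r4c6∈{2}] r4c6 has the single candidate 2, so r4c6=2.
Step 49. [r9c7∈{5}] nothing but 5 survives at r9c7. So r9c7=5.
Step 50. [r6c1∈{4}] nothing but 4 survives at r6c1, so r6c1=4.

Answer: 7 2 4 1 6 3 8 9 5 / 1 3 6 5 9 8 7 2 4 / 9 5 8 2 4 7 6 3 1 / 5 9 1 6 3 2 4 8 7 / 2 6 3 7 8 4 1 5 9 / 4 8 7 9 1 5 3 6 2 / 3 4 9 8 5 1 2 7 6 / 8 7 5 4 2 6 9 1 3 / 6 1 2 3 7 9 5 4 8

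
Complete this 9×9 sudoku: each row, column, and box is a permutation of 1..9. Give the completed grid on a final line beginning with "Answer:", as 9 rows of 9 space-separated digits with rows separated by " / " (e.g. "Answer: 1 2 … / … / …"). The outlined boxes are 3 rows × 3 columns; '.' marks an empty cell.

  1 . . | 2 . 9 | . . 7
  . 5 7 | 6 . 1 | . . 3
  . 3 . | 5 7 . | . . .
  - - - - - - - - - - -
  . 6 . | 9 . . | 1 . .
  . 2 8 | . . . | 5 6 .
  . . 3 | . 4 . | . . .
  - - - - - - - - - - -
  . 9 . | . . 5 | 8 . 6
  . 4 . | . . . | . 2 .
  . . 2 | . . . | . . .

Step 1. [r4c8∈{3,4,7,8}] box 6 places 3 nowhere but r4c8, so r4c8=3.
Step 2. [r3c3∈{4,6,9}] in col 3, 9 fits only at r3c3 ⇒ r3c3=9.
Step 3. [r2c5∈{8}] r2c5's peers cover all but 8 ⇒ r2c5=8.
Step 4. [r6c1∈{5,7,9}] 5 has one home in row 6: r6c1 ⇒ r6c1=5.
Step 5. [r3c6∈{4}] nothing but 4 survives at r3c6, so r3c6=4.
Step 6. [r7c3∈{1}] r7c3 is down to just 1. So r7c3=1.
Step 7. [r6c6∈{2,6,7,8}] r6c6 is the only open cell in row 6 admitting 6. So r6c6=6.
Step 8. [r4c6∈{2,7,8}] in col 6, 2 fits only at r4c6 ⇒ r4c6=2.
Step 9. [r6c4∈{1,7,8}] r6c4 is the only open cell in box 5 admitting 8 ⇒ r6c4=8.
Step 10. [r4c1∈{4,7}] in row 4, 7 fits only at r4c1. So r4c1=7.
Step 11. [r9c2∈{7,8}] r9c2 is the only open cell in col 2 admitting 7, so r9c2=7.
Step 12. [r1c5∈{3}] r1c5's peers cover all but 3. So r1c5=3.
Step 13. [r5c5∈{1}] r5c5 has the single candidate 1 ⇒ r5c5=1.
Step 14. [r1c8∈{4,5,8}] in row 1, 5 fits only at r1c8. So r1c8=5.
Step 15. [r9c9∈{1,4,5,9}] row 9 places 5 nowhere but r9c9 ⇒ r9c9=5.
Step 16. [r3c8∈{1,8}] across col 8, 8 lands solely at r3c8 ⇒ r3c8=8.
Step 17. [r9c8∈{1,4,9}] col 8 places 1 nowhere but r9c8, so r9c8=1.
Step 18. [r8c9∈{9}] only 9 remains possible at r8c9, so r8c9=9.
Step 19. [r7c1∈{3}] nothing but 3 survives at r7c1. So r7c1=3.
Step 20. [r4c3∈{4}] r4c3's peers cover all but 4. So r4c3=4.
Step 21. [r1c7∈{4,6}] r1c7 is the only open cell in row 1 admitting 4 ⇒ r1c7=4.
Step 22. [r8c5∈{6}] nothing but 6 survives at r8c5. So r8c5=6.
Step 23. [r9c7∈{3}] nothing but 3 survives at r9c7, so r9c7=3.
Step 24. [r8c7∈{7}] r8c7's peers cover all but 7, so r8c7=7.
Step 25. [r5c6∈{3,7}] col 6 places 7 nowhere but r5c6, so r5c6=7.
Step 26. [r2c8∈{9}] r2c8's peers cover all but 9 ⇒ r2c8=9.
Step 27. [r2c7∈{2}] only 2 remains possible at r2c7, so r2c7=2.
Step 28. [r8c1∈{8}] nothing but 8 survives at r8c1. So r8c1=8.
Step 29. [r8c6∈{3}] only 3 remains possible at r8c6 ⇒ r8c6=3.
Step 30. [r3c1∈{2,6}] across row 3, 2 lands solely at r3c1. So r3c1=2.
Step 31. [r7c4∈{4,7}] r7c4 is the only open cell in row 7 admitting 7. So r7c4=7.
Step 32. [r3c7∈{6}] nothing but 6 survives at r3c7, so r3c7=6.
Step 33. [r1c2∈{8}] r1c2's peers cover all but 8, so r1c2=8.
Step 34. [r5c9∈{4}] r5c9's peers cover all but 4 ⇒ r5c9=4.
Step 35. [r8c4∈{1}] nothing but 1 survives at r8c4. So r8c4=1.
Step 36. [r8c3∈{5}] r8c3 has the single candidate 5. So r8c3=5.
Step 37. [r3c9∈{1}] r3c9's peers cover all but 1, so r3c9=1.
Step 38. [r5c1∈{9}] r5c1 has the single candidate 9, so r5c1=9.
Step 39. [r1c3∈{6}] only 6 remains possible at r1c3 ⇒ r1c3=6.
Step 40. [r6c8∈{7}] r6c8 is down to just 7. So r6c8=7.
Step 41. [r9c6∈{8}] r9c6 is down to just 8. So r9c6=8.
Step 42. [r5c4∈{3}] r5c4 has the single candidate 3. So r5c4=3.
Step 43. [r6c7∈{9}] r6c7's peers cover all but 9, so r6c7=9.
Step 44. [r4c5∈{5}] r4c5 has the single candidate 5, so r4c5=5.
Step 45. [r9c1∈{6}] nothing but 6 survives at r9c1. So r9c1=6.
Step 46. [r9c5∈{9}] r9c5 has the single candidate 9. So r9c5=9.
Step 47. [r6c9∈{2}] r6c9 is down to just 2 ⇒ r6c9=2.
Step 48. [r2c1∈{4}] nothing but 4 survives at r2c1. So r2c1=4.
Step 49. [r7c8∈{4}] nothing but 4 survives at r7c8. So r7c8=4.
Step 50. [r4c9∈{8}] only 8 remains possible at r4c9. So r4c9=8.
Step 51. [r9c4∈{4}] only 4 remains possible at r9c4 ⇒ r9c4=4.
Step 52. [r6c2∈{1}] r6c2 has the single candidate 1 ⇒ r6c2=1.
Step 53. [r7c5∈{2}] nothing but 2 survives at r7c5. So r7c5=2.

Answer: 1 8 6 2 3 9 4 5 7 / 4 5 7 6 8 1 2 9 3 / 2 3 9 5 7 4 6 8 1 / 7 6 4 9 5 2 1 3 8 / 9 2 8 3 1 7 5 6 4 / 5 1 3 8 4 6 9 7 2 / 3 9 1 7 2 5 8 4 6 / 8 4 5 1 6 3 7 2 9 / 6 7 2 4 9 8 3 1 5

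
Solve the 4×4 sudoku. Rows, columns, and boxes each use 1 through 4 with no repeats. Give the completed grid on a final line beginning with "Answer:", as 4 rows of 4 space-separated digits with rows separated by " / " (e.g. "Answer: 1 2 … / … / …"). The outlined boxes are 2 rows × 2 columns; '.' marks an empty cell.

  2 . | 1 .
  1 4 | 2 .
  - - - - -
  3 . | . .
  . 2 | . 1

Step 1. [r3c3∈{4}] r3c3 has the single candidate 4 ⇒ r3c3=4.
Step 2. [r1c4∈{3,4}] across row 1, 4 lands solely at r1c4, so r1c4=4.
Step 3. [r4c3∈{3}] r4c3's peers cover all but 3. So r4c3=3.
Step 4. [r3c4∈{2}] r3c4 is down to just 2, so r3c4=2.
Step 5. [r3c2∈{1}] r3c2 has the single candidate 1 ⇒ r3c2=1.
Step 6. [r2c4∈{3}] nothing but 3 survives at r2c4. So r2c4=3.
Step 7. [r1c2∈{3}] r1c2 has the single candidate 3, so r1c2=3.
Step 8. [r4c1∈{4}] r4c1 is down to just 4. So r4c1=4.

Answer: 2 3 1 4 / 1 4 2 3 / 3 1 4 2 / 4 2 3 1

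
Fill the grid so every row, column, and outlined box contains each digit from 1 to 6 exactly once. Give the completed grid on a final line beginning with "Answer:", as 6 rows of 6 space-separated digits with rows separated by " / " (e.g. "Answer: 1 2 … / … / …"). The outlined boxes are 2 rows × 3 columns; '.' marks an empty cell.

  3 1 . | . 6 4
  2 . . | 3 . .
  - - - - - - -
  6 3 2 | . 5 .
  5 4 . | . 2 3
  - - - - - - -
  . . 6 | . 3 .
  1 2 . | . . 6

Step 1. [r1c3∈{5}] only 5 remains possible at r1c3 ⇒ r1c3=5.
Step 2. [r3c6∈{1}] r3c6 is down to just 1, so r3c6=1.
Step 3. [r6c4∈{4,5}] across row 6, 5 lands solely at r6c4 ⇒ r6c4=5.
Step 4. [r5c1∈{4}] r5c1 is down to just 4 ⇒ r5c1=4.
Step 5. [r5c6∈{2}] nothing but 2 survives at r5c6, so r5c6=2.
Step 6. [r4c3∈{1}] r4c3's peers cover all but 1. So r4c3=1.
Step 7. [r5c4∈{1}] nothing but 1 survives at r5c4. So r5c4=1.
Step 8. [r2c2∈{6}] r2c2's peers cover all but 6 ⇒ r2c2=6.
Step 9. [r1c4∈{2}] r1c4 is down to just 2 ⇒ r1c4=2.
Step 10. [r4c4∈{6}] r4c4 is down to just 6. So r4c4=6.
Step 11. [r2c6∈{5}] r2c6 is down to just 5, so r2c6=5.
Step 12. [r5c2∈{5}] only 5 remains possible at r5c2. So r5c2=5.
Step 13. [r3c4∈{4}] r3c4 has the single candidate 4 ⇒ r3c4=4.
Step 14. [r6c3∈{3}] r6c3 has the single candidate 3 ⇒ r6c3=3.
Step 15. [r6c5∈{4}] r6c5 is down to just 4. So r6c5=4.
Step 16. [r2c5∈{1}] r2c5's peers cover all but 1 ⇒ r2c5=1.
Step 17. [r2c3∈{4}] r2c3 is down to just 4. So r2c3=4.

Answer: 3 1 5 2 6 4 / 2 6 4 3 1 5 / 6 3 2 4 5 1 / 5 4 1 6 2 3 / 4 5 6 1 3 2 / 1 2 3 5 4 6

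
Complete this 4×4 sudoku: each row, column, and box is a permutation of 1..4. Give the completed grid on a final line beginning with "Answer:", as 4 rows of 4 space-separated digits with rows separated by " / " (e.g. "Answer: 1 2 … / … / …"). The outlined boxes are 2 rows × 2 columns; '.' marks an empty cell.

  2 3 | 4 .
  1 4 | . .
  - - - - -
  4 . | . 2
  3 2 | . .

Step 1. [r4c3∈{1}] r4c3 is down to just 1 ⇒ r4c3=1.
Step 2. [r2c3∈{2,3}] 2 has one home in row 2: r2c3. So r2c3=2.
Step 3. [r2c4∈{3}] only 3 remains possible at r2c4. So r2c4=3.
Step 4. [r4c4∈{4}] only 4 remains possible at r4c4. So r4c4=4.
Step 5. [r3c2∈{1}] r3c2's peers cover all but 1, so r3c2=1.
Step 6. [r3c3∈{3}] r3c3 is down to just 3, so r3c3=3.
Step 7. [r1c4∈{1}] r1c4 has the single candidate 1 ⇒ r1c4=1.

Answer: 2 3 4 1 / 1 4 2 3 / 4 1 3 2 / 3 2 1 4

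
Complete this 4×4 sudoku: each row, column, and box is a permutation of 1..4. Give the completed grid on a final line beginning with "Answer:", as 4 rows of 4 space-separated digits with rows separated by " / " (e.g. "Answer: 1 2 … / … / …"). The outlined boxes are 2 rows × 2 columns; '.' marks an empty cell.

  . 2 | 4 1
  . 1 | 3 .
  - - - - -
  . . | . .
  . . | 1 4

Step 1. [r3c4∈{2,3}] across col 4, 3 lands solely at r3c4 ⇒ r3c4=3.
Step 2. [r4c1∈{2,3}] in row 4, 2 fits only at r4c1 ⇒ r4c1=2.
Step 3. [r2c1∈{4}] nothing but 4 survives at r2c1. So r2c1=4.
Step 4. [r3c3∈{2}] only 2 remains possible at r3c3, so r3c3=2.
Step 5. [r2c4∈{2}] r2c4 is down to just 2, so r2c4=2.
Step 6. [r3c1∈{1}] only 1 remains possible at r3c1, so r3c1=1.
Step 7. [r3c2∈{4}] nothing but 4 survives at r3c2. So r3c2=4.
Step 8. [r4c2∈{3}] r4c2 is down to just 3, so r4c2=3.
Step 9. [r1c1∈{3}] r1c1's peers cover all but 3 ⇒ r1c1=3.

Answer: 3 2 4 1 / 4 1 3 2 / 1 4 2 3 / 2 3 1 4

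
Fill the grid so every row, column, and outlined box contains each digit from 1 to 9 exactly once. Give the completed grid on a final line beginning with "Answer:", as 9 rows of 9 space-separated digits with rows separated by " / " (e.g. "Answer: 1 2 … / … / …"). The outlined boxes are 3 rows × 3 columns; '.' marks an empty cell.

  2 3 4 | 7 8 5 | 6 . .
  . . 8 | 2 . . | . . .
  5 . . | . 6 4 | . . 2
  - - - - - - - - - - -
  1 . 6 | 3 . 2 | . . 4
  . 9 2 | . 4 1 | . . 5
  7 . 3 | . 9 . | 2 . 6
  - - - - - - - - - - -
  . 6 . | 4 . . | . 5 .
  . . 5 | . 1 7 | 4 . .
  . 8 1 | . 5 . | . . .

Step 1. [r2c5∈{3}] only 3 remains possible at r2c5. So r2c5=3.
Step 2. [r2c6∈{9}] only 9 remains possible at r2c6 ⇒ r2c6=9.
Step 3. [r9c8∈{2,3,6,7,9}] in row 9, 2 fits only at r9c8 ⇒ r9c8=2.
Step 4. [r3c3∈{7,9}] r3c3 is the only open cell in box 1 admitting 9, so r3c3=9.
Step 5. [r8c8∈{3,6,8,9}] r8c8 is the only open cell in col 8 admitting 6 ⇒ r8c8=6.
Step 6. [r6c8∈{1,8}] across row 6, 1 lands solely at r6c8, so r6c8=1.
Step 7. [r1c9∈{1,9}] across row 1, 1 lands solely at r1c9, so r1c9=1.
Step 8. [r2c9∈{7}] nothing but 7 survives at r2c9, so r2c9=7.
Step 9. [r9c7∈{3,7,9}] row 9 places 7 nowhere but r9c7, so r9c7=7.
Step 10. [r5c1∈{8}] r5c1 has the single candidate 8, so r5c1=8.
Step 11. [r5c7∈{3}] r5c7 has the single candidate 3 ⇒ r5c7=3.
Step 12. [r3c7∈{8}] only 8 remains possible at r3c7 ⇒ r3c7=8.
Step 13. [r6c6∈{8}] nothing but 8 survives at r6c6, so r6c6=8.
Step 14. [r7c9∈{3,8,9}] across row 7, 8 lands solely at r7c9. So r7c9=8.
Step 15. [r4c8∈{7,8,9}] row 4 places 8 nowhere but r4c8. So r4c8=8.
Step 16. [r9c1∈{3,4,9}] r9c1 is the only open cell in row 9 admitting 4. So r9c1=4.
Step 17. [r7c6∈{3}] only 3 remains possible at r7c6 ⇒ r7c6=3.
Step 18. [r8c1∈{3,9}] 3 has one home in col 1: r8c1 ⇒ r8c1=3.
Step 19. [r8c9∈{9}] r8c9 has the single candidate 9 ⇒ r8c9=9.
Step 20. [r5c4∈{6}] r5c4 is down to just 6. So r5c4=6.
Step 21. [r3c2∈{1,7}] across row 3, 7 lands solely at r3c2. So r3c2=7.
Step 22. [r4c2∈{5}] r4c2 is down to just 5, so r4c2=5.
Step 23. [r3c8∈{3}] r3c8's peers cover all but 3 ⇒ r3c8=3.
Step 24. [r7c5∈{2}] r7c5 is down to just 2 ⇒ r7c5=2.
Step 25. [r4c5∈{7}] r4c5's peers cover all but 7, so r4c5=7.
Step 26. [r6c4∈{5}] only 5 remains possible at r6c4. So r6c4=5.
Step 27. [r6c2∈{4}] only 4 remains possible at r6c2. So r6c2=4.
Step 28. [r2c7∈{5}] r2c7 is down to just 5, so r2c7=5.
Step 29. [r3c4∈{1}] r3c4 is down to just 1, so r3c4=1.
Step 30. [r5c8∈{7}] r5c8 is down to just 7. So r5c8=7.
Step 31. [r7c1∈{9}] r7c1 is down to just 9 ⇒ r7c1=9.
Step 32. [r8c2∈{2}] r8c2's peers cover all but 2, so r8c2=2.
Step 33. [r9c4∈{9}] r9c4 is down to just 9. So r9c4=9.
Step 34. [r4c7∈{9}] r4c7's peers cover all but 9 ⇒ r4c7=9.
Step 35. [r7c7∈{1}] r7c7's peers cover all but 1 ⇒ r7c7=1.
Step 36. [r9c9∈{3}] r9c9 is down to just 3 ⇒ r9c9=3.
Step 37. [r1c8∈{9}] r1c8's peers cover all but 9 ⇒ r1c8=9.
Step 38. [r8c4∈{8}] r8c4 is down to just 8. So r8c4=8.
Step 39. [r7c3∈{7}] nothing but 7 survives at r7c3. So r7c3=7.
Step 40. [r2c1∈{6}] r2c1 has the single candidate 6. So r2c1=6.
Step 41. [r9c6∈{6}] r9c6 is down to just 6. So r9c6=6.
Step 42. [r2c2∈{1}] r2c2 has the single candidate 1 ⇒ r2c2=1.
Step 43. [r2c8∈{4}] r2c8 has the single candidate 4, so r2c8=4.

Answer: 2 3 4 7 8 5 6 9 1 / 6 1 8 2 3 9 5 4 7 / 5 7 9 1 6 4 8 3 2 / 1 5 6 3 7 2 9 8 4 / 8 9 2 6 4 1 3 7 5 / 7 4 3 5 9 8 2 1 6 / 9 6 7 4 2 3 1 5 8 / 3 2 5 8 1 7 4 6 9 / 4 8 1 9 5 6 7 2 3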